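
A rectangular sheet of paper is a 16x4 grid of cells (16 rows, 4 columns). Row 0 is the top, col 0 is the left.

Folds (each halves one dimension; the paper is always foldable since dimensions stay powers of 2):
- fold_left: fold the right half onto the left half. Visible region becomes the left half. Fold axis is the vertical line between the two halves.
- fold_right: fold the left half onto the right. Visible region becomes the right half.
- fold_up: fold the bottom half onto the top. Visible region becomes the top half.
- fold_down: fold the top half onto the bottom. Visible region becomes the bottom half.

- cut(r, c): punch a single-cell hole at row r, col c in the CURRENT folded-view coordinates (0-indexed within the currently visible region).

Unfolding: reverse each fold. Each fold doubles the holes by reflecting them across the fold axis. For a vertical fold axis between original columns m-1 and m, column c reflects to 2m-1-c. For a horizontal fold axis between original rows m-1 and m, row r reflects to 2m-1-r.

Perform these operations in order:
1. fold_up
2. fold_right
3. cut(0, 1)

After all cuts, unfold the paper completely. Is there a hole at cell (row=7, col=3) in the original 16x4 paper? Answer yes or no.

Op 1 fold_up: fold axis h@8; visible region now rows[0,8) x cols[0,4) = 8x4
Op 2 fold_right: fold axis v@2; visible region now rows[0,8) x cols[2,4) = 8x2
Op 3 cut(0, 1): punch at orig (0,3); cuts so far [(0, 3)]; region rows[0,8) x cols[2,4) = 8x2
Unfold 1 (reflect across v@2): 2 holes -> [(0, 0), (0, 3)]
Unfold 2 (reflect across h@8): 4 holes -> [(0, 0), (0, 3), (15, 0), (15, 3)]
Holes: [(0, 0), (0, 3), (15, 0), (15, 3)]

Answer: no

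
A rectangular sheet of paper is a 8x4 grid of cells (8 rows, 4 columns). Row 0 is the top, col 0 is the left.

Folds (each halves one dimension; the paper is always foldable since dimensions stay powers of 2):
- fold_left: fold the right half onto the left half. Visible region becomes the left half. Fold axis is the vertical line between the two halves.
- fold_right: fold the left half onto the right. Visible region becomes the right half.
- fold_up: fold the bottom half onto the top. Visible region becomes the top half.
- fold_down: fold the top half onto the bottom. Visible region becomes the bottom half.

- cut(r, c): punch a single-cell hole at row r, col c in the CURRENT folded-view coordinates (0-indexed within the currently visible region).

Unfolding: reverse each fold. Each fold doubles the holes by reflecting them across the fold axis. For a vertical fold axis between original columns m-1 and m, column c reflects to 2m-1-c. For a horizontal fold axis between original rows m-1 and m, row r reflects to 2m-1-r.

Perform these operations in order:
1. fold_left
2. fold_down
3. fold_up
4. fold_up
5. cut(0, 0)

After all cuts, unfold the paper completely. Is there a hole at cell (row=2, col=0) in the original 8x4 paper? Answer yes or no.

Answer: yes

Derivation:
Op 1 fold_left: fold axis v@2; visible region now rows[0,8) x cols[0,2) = 8x2
Op 2 fold_down: fold axis h@4; visible region now rows[4,8) x cols[0,2) = 4x2
Op 3 fold_up: fold axis h@6; visible region now rows[4,6) x cols[0,2) = 2x2
Op 4 fold_up: fold axis h@5; visible region now rows[4,5) x cols[0,2) = 1x2
Op 5 cut(0, 0): punch at orig (4,0); cuts so far [(4, 0)]; region rows[4,5) x cols[0,2) = 1x2
Unfold 1 (reflect across h@5): 2 holes -> [(4, 0), (5, 0)]
Unfold 2 (reflect across h@6): 4 holes -> [(4, 0), (5, 0), (6, 0), (7, 0)]
Unfold 3 (reflect across h@4): 8 holes -> [(0, 0), (1, 0), (2, 0), (3, 0), (4, 0), (5, 0), (6, 0), (7, 0)]
Unfold 4 (reflect across v@2): 16 holes -> [(0, 0), (0, 3), (1, 0), (1, 3), (2, 0), (2, 3), (3, 0), (3, 3), (4, 0), (4, 3), (5, 0), (5, 3), (6, 0), (6, 3), (7, 0), (7, 3)]
Holes: [(0, 0), (0, 3), (1, 0), (1, 3), (2, 0), (2, 3), (3, 0), (3, 3), (4, 0), (4, 3), (5, 0), (5, 3), (6, 0), (6, 3), (7, 0), (7, 3)]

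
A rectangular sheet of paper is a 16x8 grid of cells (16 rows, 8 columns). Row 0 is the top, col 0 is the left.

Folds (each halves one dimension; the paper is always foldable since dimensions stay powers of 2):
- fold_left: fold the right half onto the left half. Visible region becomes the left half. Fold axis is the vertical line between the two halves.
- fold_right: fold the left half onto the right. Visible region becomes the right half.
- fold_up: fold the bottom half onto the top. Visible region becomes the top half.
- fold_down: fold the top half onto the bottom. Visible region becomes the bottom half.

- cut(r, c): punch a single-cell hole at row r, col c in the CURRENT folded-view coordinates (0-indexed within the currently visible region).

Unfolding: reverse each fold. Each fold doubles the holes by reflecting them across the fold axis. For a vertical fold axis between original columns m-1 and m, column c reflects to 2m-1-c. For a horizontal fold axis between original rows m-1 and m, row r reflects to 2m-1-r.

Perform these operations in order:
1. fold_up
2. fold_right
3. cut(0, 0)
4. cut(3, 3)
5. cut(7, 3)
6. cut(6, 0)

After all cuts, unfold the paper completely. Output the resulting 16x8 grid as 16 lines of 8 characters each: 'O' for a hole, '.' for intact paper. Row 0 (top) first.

Answer: ...OO...
........
........
O......O
........
........
...OO...
O......O
O......O
...OO...
........
........
O......O
........
........
...OO...

Derivation:
Op 1 fold_up: fold axis h@8; visible region now rows[0,8) x cols[0,8) = 8x8
Op 2 fold_right: fold axis v@4; visible region now rows[0,8) x cols[4,8) = 8x4
Op 3 cut(0, 0): punch at orig (0,4); cuts so far [(0, 4)]; region rows[0,8) x cols[4,8) = 8x4
Op 4 cut(3, 3): punch at orig (3,7); cuts so far [(0, 4), (3, 7)]; region rows[0,8) x cols[4,8) = 8x4
Op 5 cut(7, 3): punch at orig (7,7); cuts so far [(0, 4), (3, 7), (7, 7)]; region rows[0,8) x cols[4,8) = 8x4
Op 6 cut(6, 0): punch at orig (6,4); cuts so far [(0, 4), (3, 7), (6, 4), (7, 7)]; region rows[0,8) x cols[4,8) = 8x4
Unfold 1 (reflect across v@4): 8 holes -> [(0, 3), (0, 4), (3, 0), (3, 7), (6, 3), (6, 4), (7, 0), (7, 7)]
Unfold 2 (reflect across h@8): 16 holes -> [(0, 3), (0, 4), (3, 0), (3, 7), (6, 3), (6, 4), (7, 0), (7, 7), (8, 0), (8, 7), (9, 3), (9, 4), (12, 0), (12, 7), (15, 3), (15, 4)]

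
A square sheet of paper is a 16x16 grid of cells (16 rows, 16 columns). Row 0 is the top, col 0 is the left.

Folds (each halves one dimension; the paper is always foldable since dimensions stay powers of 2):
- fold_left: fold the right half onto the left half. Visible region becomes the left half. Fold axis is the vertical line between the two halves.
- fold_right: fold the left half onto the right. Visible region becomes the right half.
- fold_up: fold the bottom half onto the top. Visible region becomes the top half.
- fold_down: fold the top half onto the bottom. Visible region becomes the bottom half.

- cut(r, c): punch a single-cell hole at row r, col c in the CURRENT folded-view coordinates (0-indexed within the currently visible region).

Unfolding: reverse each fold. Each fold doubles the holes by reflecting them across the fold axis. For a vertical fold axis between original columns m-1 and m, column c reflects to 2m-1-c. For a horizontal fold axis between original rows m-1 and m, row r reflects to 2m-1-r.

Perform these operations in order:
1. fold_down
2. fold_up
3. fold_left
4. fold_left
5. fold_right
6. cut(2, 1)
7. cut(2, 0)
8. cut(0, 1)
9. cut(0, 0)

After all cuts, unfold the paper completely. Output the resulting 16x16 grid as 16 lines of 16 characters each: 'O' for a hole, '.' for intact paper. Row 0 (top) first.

Answer: OOOOOOOOOOOOOOOO
................
OOOOOOOOOOOOOOOO
................
................
OOOOOOOOOOOOOOOO
................
OOOOOOOOOOOOOOOO
OOOOOOOOOOOOOOOO
................
OOOOOOOOOOOOOOOO
................
................
OOOOOOOOOOOOOOOO
................
OOOOOOOOOOOOOOOO

Derivation:
Op 1 fold_down: fold axis h@8; visible region now rows[8,16) x cols[0,16) = 8x16
Op 2 fold_up: fold axis h@12; visible region now rows[8,12) x cols[0,16) = 4x16
Op 3 fold_left: fold axis v@8; visible region now rows[8,12) x cols[0,8) = 4x8
Op 4 fold_left: fold axis v@4; visible region now rows[8,12) x cols[0,4) = 4x4
Op 5 fold_right: fold axis v@2; visible region now rows[8,12) x cols[2,4) = 4x2
Op 6 cut(2, 1): punch at orig (10,3); cuts so far [(10, 3)]; region rows[8,12) x cols[2,4) = 4x2
Op 7 cut(2, 0): punch at orig (10,2); cuts so far [(10, 2), (10, 3)]; region rows[8,12) x cols[2,4) = 4x2
Op 8 cut(0, 1): punch at orig (8,3); cuts so far [(8, 3), (10, 2), (10, 3)]; region rows[8,12) x cols[2,4) = 4x2
Op 9 cut(0, 0): punch at orig (8,2); cuts so far [(8, 2), (8, 3), (10, 2), (10, 3)]; region rows[8,12) x cols[2,4) = 4x2
Unfold 1 (reflect across v@2): 8 holes -> [(8, 0), (8, 1), (8, 2), (8, 3), (10, 0), (10, 1), (10, 2), (10, 3)]
Unfold 2 (reflect across v@4): 16 holes -> [(8, 0), (8, 1), (8, 2), (8, 3), (8, 4), (8, 5), (8, 6), (8, 7), (10, 0), (10, 1), (10, 2), (10, 3), (10, 4), (10, 5), (10, 6), (10, 7)]
Unfold 3 (reflect across v@8): 32 holes -> [(8, 0), (8, 1), (8, 2), (8, 3), (8, 4), (8, 5), (8, 6), (8, 7), (8, 8), (8, 9), (8, 10), (8, 11), (8, 12), (8, 13), (8, 14), (8, 15), (10, 0), (10, 1), (10, 2), (10, 3), (10, 4), (10, 5), (10, 6), (10, 7), (10, 8), (10, 9), (10, 10), (10, 11), (10, 12), (10, 13), (10, 14), (10, 15)]
Unfold 4 (reflect across h@12): 64 holes -> [(8, 0), (8, 1), (8, 2), (8, 3), (8, 4), (8, 5), (8, 6), (8, 7), (8, 8), (8, 9), (8, 10), (8, 11), (8, 12), (8, 13), (8, 14), (8, 15), (10, 0), (10, 1), (10, 2), (10, 3), (10, 4), (10, 5), (10, 6), (10, 7), (10, 8), (10, 9), (10, 10), (10, 11), (10, 12), (10, 13), (10, 14), (10, 15), (13, 0), (13, 1), (13, 2), (13, 3), (13, 4), (13, 5), (13, 6), (13, 7), (13, 8), (13, 9), (13, 10), (13, 11), (13, 12), (13, 13), (13, 14), (13, 15), (15, 0), (15, 1), (15, 2), (15, 3), (15, 4), (15, 5), (15, 6), (15, 7), (15, 8), (15, 9), (15, 10), (15, 11), (15, 12), (15, 13), (15, 14), (15, 15)]
Unfold 5 (reflect across h@8): 128 holes -> [(0, 0), (0, 1), (0, 2), (0, 3), (0, 4), (0, 5), (0, 6), (0, 7), (0, 8), (0, 9), (0, 10), (0, 11), (0, 12), (0, 13), (0, 14), (0, 15), (2, 0), (2, 1), (2, 2), (2, 3), (2, 4), (2, 5), (2, 6), (2, 7), (2, 8), (2, 9), (2, 10), (2, 11), (2, 12), (2, 13), (2, 14), (2, 15), (5, 0), (5, 1), (5, 2), (5, 3), (5, 4), (5, 5), (5, 6), (5, 7), (5, 8), (5, 9), (5, 10), (5, 11), (5, 12), (5, 13), (5, 14), (5, 15), (7, 0), (7, 1), (7, 2), (7, 3), (7, 4), (7, 5), (7, 6), (7, 7), (7, 8), (7, 9), (7, 10), (7, 11), (7, 12), (7, 13), (7, 14), (7, 15), (8, 0), (8, 1), (8, 2), (8, 3), (8, 4), (8, 5), (8, 6), (8, 7), (8, 8), (8, 9), (8, 10), (8, 11), (8, 12), (8, 13), (8, 14), (8, 15), (10, 0), (10, 1), (10, 2), (10, 3), (10, 4), (10, 5), (10, 6), (10, 7), (10, 8), (10, 9), (10, 10), (10, 11), (10, 12), (10, 13), (10, 14), (10, 15), (13, 0), (13, 1), (13, 2), (13, 3), (13, 4), (13, 5), (13, 6), (13, 7), (13, 8), (13, 9), (13, 10), (13, 11), (13, 12), (13, 13), (13, 14), (13, 15), (15, 0), (15, 1), (15, 2), (15, 3), (15, 4), (15, 5), (15, 6), (15, 7), (15, 8), (15, 9), (15, 10), (15, 11), (15, 12), (15, 13), (15, 14), (15, 15)]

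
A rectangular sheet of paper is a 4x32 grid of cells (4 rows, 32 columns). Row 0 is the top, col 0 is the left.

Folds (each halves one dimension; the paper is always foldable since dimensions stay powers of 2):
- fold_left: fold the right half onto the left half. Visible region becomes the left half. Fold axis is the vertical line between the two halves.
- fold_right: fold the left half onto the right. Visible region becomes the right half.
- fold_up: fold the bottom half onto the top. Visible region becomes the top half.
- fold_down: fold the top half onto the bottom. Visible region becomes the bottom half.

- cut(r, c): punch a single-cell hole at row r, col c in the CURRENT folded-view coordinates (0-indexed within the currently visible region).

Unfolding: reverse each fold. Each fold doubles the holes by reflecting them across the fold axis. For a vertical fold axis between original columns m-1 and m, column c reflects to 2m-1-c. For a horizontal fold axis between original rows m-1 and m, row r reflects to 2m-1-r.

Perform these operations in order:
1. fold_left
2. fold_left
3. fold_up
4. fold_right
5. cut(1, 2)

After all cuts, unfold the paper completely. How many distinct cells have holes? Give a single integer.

Answer: 16

Derivation:
Op 1 fold_left: fold axis v@16; visible region now rows[0,4) x cols[0,16) = 4x16
Op 2 fold_left: fold axis v@8; visible region now rows[0,4) x cols[0,8) = 4x8
Op 3 fold_up: fold axis h@2; visible region now rows[0,2) x cols[0,8) = 2x8
Op 4 fold_right: fold axis v@4; visible region now rows[0,2) x cols[4,8) = 2x4
Op 5 cut(1, 2): punch at orig (1,6); cuts so far [(1, 6)]; region rows[0,2) x cols[4,8) = 2x4
Unfold 1 (reflect across v@4): 2 holes -> [(1, 1), (1, 6)]
Unfold 2 (reflect across h@2): 4 holes -> [(1, 1), (1, 6), (2, 1), (2, 6)]
Unfold 3 (reflect across v@8): 8 holes -> [(1, 1), (1, 6), (1, 9), (1, 14), (2, 1), (2, 6), (2, 9), (2, 14)]
Unfold 4 (reflect across v@16): 16 holes -> [(1, 1), (1, 6), (1, 9), (1, 14), (1, 17), (1, 22), (1, 25), (1, 30), (2, 1), (2, 6), (2, 9), (2, 14), (2, 17), (2, 22), (2, 25), (2, 30)]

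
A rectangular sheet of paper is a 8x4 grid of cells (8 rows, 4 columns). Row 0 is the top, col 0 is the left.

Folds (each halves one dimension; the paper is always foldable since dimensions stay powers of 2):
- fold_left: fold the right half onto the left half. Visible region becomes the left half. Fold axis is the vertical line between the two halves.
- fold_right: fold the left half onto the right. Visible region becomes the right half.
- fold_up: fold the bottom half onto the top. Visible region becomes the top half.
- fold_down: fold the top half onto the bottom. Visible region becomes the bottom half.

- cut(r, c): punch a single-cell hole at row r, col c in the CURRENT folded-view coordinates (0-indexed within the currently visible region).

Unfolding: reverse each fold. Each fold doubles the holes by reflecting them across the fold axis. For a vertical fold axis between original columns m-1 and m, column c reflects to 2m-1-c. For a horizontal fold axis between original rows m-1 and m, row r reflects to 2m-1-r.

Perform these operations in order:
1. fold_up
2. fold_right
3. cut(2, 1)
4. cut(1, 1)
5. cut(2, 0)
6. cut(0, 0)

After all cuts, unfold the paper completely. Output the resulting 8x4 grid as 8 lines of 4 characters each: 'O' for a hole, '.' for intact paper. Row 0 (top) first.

Op 1 fold_up: fold axis h@4; visible region now rows[0,4) x cols[0,4) = 4x4
Op 2 fold_right: fold axis v@2; visible region now rows[0,4) x cols[2,4) = 4x2
Op 3 cut(2, 1): punch at orig (2,3); cuts so far [(2, 3)]; region rows[0,4) x cols[2,4) = 4x2
Op 4 cut(1, 1): punch at orig (1,3); cuts so far [(1, 3), (2, 3)]; region rows[0,4) x cols[2,4) = 4x2
Op 5 cut(2, 0): punch at orig (2,2); cuts so far [(1, 3), (2, 2), (2, 3)]; region rows[0,4) x cols[2,4) = 4x2
Op 6 cut(0, 0): punch at orig (0,2); cuts so far [(0, 2), (1, 3), (2, 2), (2, 3)]; region rows[0,4) x cols[2,4) = 4x2
Unfold 1 (reflect across v@2): 8 holes -> [(0, 1), (0, 2), (1, 0), (1, 3), (2, 0), (2, 1), (2, 2), (2, 3)]
Unfold 2 (reflect across h@4): 16 holes -> [(0, 1), (0, 2), (1, 0), (1, 3), (2, 0), (2, 1), (2, 2), (2, 3), (5, 0), (5, 1), (5, 2), (5, 3), (6, 0), (6, 3), (7, 1), (7, 2)]

Answer: .OO.
O..O
OOOO
....
....
OOOO
O..O
.OO.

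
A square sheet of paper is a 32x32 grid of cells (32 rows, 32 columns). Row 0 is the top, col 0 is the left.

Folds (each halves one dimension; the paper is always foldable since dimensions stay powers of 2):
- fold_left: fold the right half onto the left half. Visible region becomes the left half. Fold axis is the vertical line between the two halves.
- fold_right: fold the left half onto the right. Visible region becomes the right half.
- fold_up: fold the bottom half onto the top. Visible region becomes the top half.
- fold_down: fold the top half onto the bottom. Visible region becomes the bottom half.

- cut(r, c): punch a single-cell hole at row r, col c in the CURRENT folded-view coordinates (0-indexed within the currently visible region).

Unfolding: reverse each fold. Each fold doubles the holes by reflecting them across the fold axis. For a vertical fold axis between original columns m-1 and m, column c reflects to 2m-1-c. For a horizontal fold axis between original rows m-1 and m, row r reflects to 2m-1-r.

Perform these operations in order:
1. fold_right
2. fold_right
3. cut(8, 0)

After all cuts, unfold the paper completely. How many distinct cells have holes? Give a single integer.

Op 1 fold_right: fold axis v@16; visible region now rows[0,32) x cols[16,32) = 32x16
Op 2 fold_right: fold axis v@24; visible region now rows[0,32) x cols[24,32) = 32x8
Op 3 cut(8, 0): punch at orig (8,24); cuts so far [(8, 24)]; region rows[0,32) x cols[24,32) = 32x8
Unfold 1 (reflect across v@24): 2 holes -> [(8, 23), (8, 24)]
Unfold 2 (reflect across v@16): 4 holes -> [(8, 7), (8, 8), (8, 23), (8, 24)]

Answer: 4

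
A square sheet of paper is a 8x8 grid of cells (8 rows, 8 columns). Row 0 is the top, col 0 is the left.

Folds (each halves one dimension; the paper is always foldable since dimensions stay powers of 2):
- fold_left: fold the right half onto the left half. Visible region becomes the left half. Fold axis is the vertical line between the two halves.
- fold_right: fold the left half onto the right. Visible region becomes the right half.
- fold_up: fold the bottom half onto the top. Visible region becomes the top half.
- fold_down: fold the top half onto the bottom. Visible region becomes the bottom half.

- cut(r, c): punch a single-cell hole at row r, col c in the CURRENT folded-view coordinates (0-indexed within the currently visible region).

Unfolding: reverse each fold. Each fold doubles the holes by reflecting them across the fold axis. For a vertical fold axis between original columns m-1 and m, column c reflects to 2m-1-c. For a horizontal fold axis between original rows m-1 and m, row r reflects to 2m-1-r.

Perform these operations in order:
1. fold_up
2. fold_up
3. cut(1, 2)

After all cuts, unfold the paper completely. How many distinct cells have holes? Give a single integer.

Answer: 4

Derivation:
Op 1 fold_up: fold axis h@4; visible region now rows[0,4) x cols[0,8) = 4x8
Op 2 fold_up: fold axis h@2; visible region now rows[0,2) x cols[0,8) = 2x8
Op 3 cut(1, 2): punch at orig (1,2); cuts so far [(1, 2)]; region rows[0,2) x cols[0,8) = 2x8
Unfold 1 (reflect across h@2): 2 holes -> [(1, 2), (2, 2)]
Unfold 2 (reflect across h@4): 4 holes -> [(1, 2), (2, 2), (5, 2), (6, 2)]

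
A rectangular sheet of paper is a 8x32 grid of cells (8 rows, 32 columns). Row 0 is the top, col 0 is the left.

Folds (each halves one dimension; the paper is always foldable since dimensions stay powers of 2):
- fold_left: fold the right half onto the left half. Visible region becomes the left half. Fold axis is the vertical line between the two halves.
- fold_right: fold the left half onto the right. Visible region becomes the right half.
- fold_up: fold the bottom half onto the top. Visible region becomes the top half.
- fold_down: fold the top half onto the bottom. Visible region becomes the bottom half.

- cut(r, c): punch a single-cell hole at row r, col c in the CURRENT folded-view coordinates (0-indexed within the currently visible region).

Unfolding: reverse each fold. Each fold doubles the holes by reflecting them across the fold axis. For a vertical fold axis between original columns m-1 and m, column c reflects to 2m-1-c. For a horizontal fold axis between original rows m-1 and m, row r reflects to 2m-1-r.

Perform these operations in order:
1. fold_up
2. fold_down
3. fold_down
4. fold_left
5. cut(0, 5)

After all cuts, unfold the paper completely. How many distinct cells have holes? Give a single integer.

Answer: 16

Derivation:
Op 1 fold_up: fold axis h@4; visible region now rows[0,4) x cols[0,32) = 4x32
Op 2 fold_down: fold axis h@2; visible region now rows[2,4) x cols[0,32) = 2x32
Op 3 fold_down: fold axis h@3; visible region now rows[3,4) x cols[0,32) = 1x32
Op 4 fold_left: fold axis v@16; visible region now rows[3,4) x cols[0,16) = 1x16
Op 5 cut(0, 5): punch at orig (3,5); cuts so far [(3, 5)]; region rows[3,4) x cols[0,16) = 1x16
Unfold 1 (reflect across v@16): 2 holes -> [(3, 5), (3, 26)]
Unfold 2 (reflect across h@3): 4 holes -> [(2, 5), (2, 26), (3, 5), (3, 26)]
Unfold 3 (reflect across h@2): 8 holes -> [(0, 5), (0, 26), (1, 5), (1, 26), (2, 5), (2, 26), (3, 5), (3, 26)]
Unfold 4 (reflect across h@4): 16 holes -> [(0, 5), (0, 26), (1, 5), (1, 26), (2, 5), (2, 26), (3, 5), (3, 26), (4, 5), (4, 26), (5, 5), (5, 26), (6, 5), (6, 26), (7, 5), (7, 26)]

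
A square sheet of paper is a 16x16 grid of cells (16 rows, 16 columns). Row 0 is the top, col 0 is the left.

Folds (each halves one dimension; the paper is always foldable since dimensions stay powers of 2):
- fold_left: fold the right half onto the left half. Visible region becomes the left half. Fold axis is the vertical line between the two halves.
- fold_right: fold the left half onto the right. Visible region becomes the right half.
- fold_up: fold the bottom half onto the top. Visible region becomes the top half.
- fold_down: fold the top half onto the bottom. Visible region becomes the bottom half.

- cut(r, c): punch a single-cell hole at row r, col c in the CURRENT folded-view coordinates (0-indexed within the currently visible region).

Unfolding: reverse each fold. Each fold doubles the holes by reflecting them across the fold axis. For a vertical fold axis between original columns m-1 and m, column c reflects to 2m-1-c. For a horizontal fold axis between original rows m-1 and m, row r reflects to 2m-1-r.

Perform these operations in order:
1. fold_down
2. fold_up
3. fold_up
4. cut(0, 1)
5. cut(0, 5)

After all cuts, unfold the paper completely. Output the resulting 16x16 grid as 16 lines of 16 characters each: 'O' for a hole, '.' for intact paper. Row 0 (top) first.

Op 1 fold_down: fold axis h@8; visible region now rows[8,16) x cols[0,16) = 8x16
Op 2 fold_up: fold axis h@12; visible region now rows[8,12) x cols[0,16) = 4x16
Op 3 fold_up: fold axis h@10; visible region now rows[8,10) x cols[0,16) = 2x16
Op 4 cut(0, 1): punch at orig (8,1); cuts so far [(8, 1)]; region rows[8,10) x cols[0,16) = 2x16
Op 5 cut(0, 5): punch at orig (8,5); cuts so far [(8, 1), (8, 5)]; region rows[8,10) x cols[0,16) = 2x16
Unfold 1 (reflect across h@10): 4 holes -> [(8, 1), (8, 5), (11, 1), (11, 5)]
Unfold 2 (reflect across h@12): 8 holes -> [(8, 1), (8, 5), (11, 1), (11, 5), (12, 1), (12, 5), (15, 1), (15, 5)]
Unfold 3 (reflect across h@8): 16 holes -> [(0, 1), (0, 5), (3, 1), (3, 5), (4, 1), (4, 5), (7, 1), (7, 5), (8, 1), (8, 5), (11, 1), (11, 5), (12, 1), (12, 5), (15, 1), (15, 5)]

Answer: .O...O..........
................
................
.O...O..........
.O...O..........
................
................
.O...O..........
.O...O..........
................
................
.O...O..........
.O...O..........
................
................
.O...O..........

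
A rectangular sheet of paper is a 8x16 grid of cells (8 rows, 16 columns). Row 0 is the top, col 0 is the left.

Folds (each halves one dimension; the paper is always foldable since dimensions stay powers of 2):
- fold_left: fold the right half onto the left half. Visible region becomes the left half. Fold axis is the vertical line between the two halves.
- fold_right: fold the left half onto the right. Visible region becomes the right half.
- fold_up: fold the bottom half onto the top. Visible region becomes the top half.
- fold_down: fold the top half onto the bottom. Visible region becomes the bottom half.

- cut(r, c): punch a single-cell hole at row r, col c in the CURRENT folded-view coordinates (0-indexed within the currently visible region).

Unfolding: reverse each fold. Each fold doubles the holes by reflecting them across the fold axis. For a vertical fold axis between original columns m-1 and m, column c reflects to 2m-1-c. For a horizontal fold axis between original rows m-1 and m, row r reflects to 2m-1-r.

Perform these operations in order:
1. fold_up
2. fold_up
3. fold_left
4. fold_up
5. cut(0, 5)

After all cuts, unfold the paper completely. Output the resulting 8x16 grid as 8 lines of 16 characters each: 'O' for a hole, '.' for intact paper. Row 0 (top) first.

Op 1 fold_up: fold axis h@4; visible region now rows[0,4) x cols[0,16) = 4x16
Op 2 fold_up: fold axis h@2; visible region now rows[0,2) x cols[0,16) = 2x16
Op 3 fold_left: fold axis v@8; visible region now rows[0,2) x cols[0,8) = 2x8
Op 4 fold_up: fold axis h@1; visible region now rows[0,1) x cols[0,8) = 1x8
Op 5 cut(0, 5): punch at orig (0,5); cuts so far [(0, 5)]; region rows[0,1) x cols[0,8) = 1x8
Unfold 1 (reflect across h@1): 2 holes -> [(0, 5), (1, 5)]
Unfold 2 (reflect across v@8): 4 holes -> [(0, 5), (0, 10), (1, 5), (1, 10)]
Unfold 3 (reflect across h@2): 8 holes -> [(0, 5), (0, 10), (1, 5), (1, 10), (2, 5), (2, 10), (3, 5), (3, 10)]
Unfold 4 (reflect across h@4): 16 holes -> [(0, 5), (0, 10), (1, 5), (1, 10), (2, 5), (2, 10), (3, 5), (3, 10), (4, 5), (4, 10), (5, 5), (5, 10), (6, 5), (6, 10), (7, 5), (7, 10)]

Answer: .....O....O.....
.....O....O.....
.....O....O.....
.....O....O.....
.....O....O.....
.....O....O.....
.....O....O.....
.....O....O.....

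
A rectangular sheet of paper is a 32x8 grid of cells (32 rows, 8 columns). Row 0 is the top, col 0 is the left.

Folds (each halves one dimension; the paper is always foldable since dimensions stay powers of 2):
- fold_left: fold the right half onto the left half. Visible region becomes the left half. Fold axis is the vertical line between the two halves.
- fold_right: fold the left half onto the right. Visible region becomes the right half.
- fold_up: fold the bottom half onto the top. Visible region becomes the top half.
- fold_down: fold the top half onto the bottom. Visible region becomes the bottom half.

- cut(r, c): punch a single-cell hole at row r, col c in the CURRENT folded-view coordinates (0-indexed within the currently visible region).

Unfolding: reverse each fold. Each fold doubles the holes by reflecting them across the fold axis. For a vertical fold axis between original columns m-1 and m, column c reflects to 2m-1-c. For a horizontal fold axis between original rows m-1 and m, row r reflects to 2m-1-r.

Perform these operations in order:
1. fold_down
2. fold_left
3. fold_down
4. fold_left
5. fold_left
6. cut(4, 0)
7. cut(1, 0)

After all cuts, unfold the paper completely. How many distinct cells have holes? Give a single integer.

Op 1 fold_down: fold axis h@16; visible region now rows[16,32) x cols[0,8) = 16x8
Op 2 fold_left: fold axis v@4; visible region now rows[16,32) x cols[0,4) = 16x4
Op 3 fold_down: fold axis h@24; visible region now rows[24,32) x cols[0,4) = 8x4
Op 4 fold_left: fold axis v@2; visible region now rows[24,32) x cols[0,2) = 8x2
Op 5 fold_left: fold axis v@1; visible region now rows[24,32) x cols[0,1) = 8x1
Op 6 cut(4, 0): punch at orig (28,0); cuts so far [(28, 0)]; region rows[24,32) x cols[0,1) = 8x1
Op 7 cut(1, 0): punch at orig (25,0); cuts so far [(25, 0), (28, 0)]; region rows[24,32) x cols[0,1) = 8x1
Unfold 1 (reflect across v@1): 4 holes -> [(25, 0), (25, 1), (28, 0), (28, 1)]
Unfold 2 (reflect across v@2): 8 holes -> [(25, 0), (25, 1), (25, 2), (25, 3), (28, 0), (28, 1), (28, 2), (28, 3)]
Unfold 3 (reflect across h@24): 16 holes -> [(19, 0), (19, 1), (19, 2), (19, 3), (22, 0), (22, 1), (22, 2), (22, 3), (25, 0), (25, 1), (25, 2), (25, 3), (28, 0), (28, 1), (28, 2), (28, 3)]
Unfold 4 (reflect across v@4): 32 holes -> [(19, 0), (19, 1), (19, 2), (19, 3), (19, 4), (19, 5), (19, 6), (19, 7), (22, 0), (22, 1), (22, 2), (22, 3), (22, 4), (22, 5), (22, 6), (22, 7), (25, 0), (25, 1), (25, 2), (25, 3), (25, 4), (25, 5), (25, 6), (25, 7), (28, 0), (28, 1), (28, 2), (28, 3), (28, 4), (28, 5), (28, 6), (28, 7)]
Unfold 5 (reflect across h@16): 64 holes -> [(3, 0), (3, 1), (3, 2), (3, 3), (3, 4), (3, 5), (3, 6), (3, 7), (6, 0), (6, 1), (6, 2), (6, 3), (6, 4), (6, 5), (6, 6), (6, 7), (9, 0), (9, 1), (9, 2), (9, 3), (9, 4), (9, 5), (9, 6), (9, 7), (12, 0), (12, 1), (12, 2), (12, 3), (12, 4), (12, 5), (12, 6), (12, 7), (19, 0), (19, 1), (19, 2), (19, 3), (19, 4), (19, 5), (19, 6), (19, 7), (22, 0), (22, 1), (22, 2), (22, 3), (22, 4), (22, 5), (22, 6), (22, 7), (25, 0), (25, 1), (25, 2), (25, 3), (25, 4), (25, 5), (25, 6), (25, 7), (28, 0), (28, 1), (28, 2), (28, 3), (28, 4), (28, 5), (28, 6), (28, 7)]

Answer: 64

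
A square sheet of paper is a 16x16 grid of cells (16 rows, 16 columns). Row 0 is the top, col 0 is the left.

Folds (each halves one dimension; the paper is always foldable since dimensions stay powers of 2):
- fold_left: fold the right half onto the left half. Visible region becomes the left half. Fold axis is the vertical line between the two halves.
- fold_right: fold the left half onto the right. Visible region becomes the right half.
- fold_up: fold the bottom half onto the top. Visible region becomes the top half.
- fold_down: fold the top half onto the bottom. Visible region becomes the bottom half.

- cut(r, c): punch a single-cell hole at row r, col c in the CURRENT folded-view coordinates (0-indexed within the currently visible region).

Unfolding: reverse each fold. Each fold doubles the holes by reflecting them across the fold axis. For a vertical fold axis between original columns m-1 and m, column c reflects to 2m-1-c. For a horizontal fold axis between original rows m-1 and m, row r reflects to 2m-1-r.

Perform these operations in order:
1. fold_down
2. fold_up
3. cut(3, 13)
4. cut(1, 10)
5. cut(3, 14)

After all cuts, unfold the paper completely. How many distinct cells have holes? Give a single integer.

Op 1 fold_down: fold axis h@8; visible region now rows[8,16) x cols[0,16) = 8x16
Op 2 fold_up: fold axis h@12; visible region now rows[8,12) x cols[0,16) = 4x16
Op 3 cut(3, 13): punch at orig (11,13); cuts so far [(11, 13)]; region rows[8,12) x cols[0,16) = 4x16
Op 4 cut(1, 10): punch at orig (9,10); cuts so far [(9, 10), (11, 13)]; region rows[8,12) x cols[0,16) = 4x16
Op 5 cut(3, 14): punch at orig (11,14); cuts so far [(9, 10), (11, 13), (11, 14)]; region rows[8,12) x cols[0,16) = 4x16
Unfold 1 (reflect across h@12): 6 holes -> [(9, 10), (11, 13), (11, 14), (12, 13), (12, 14), (14, 10)]
Unfold 2 (reflect across h@8): 12 holes -> [(1, 10), (3, 13), (3, 14), (4, 13), (4, 14), (6, 10), (9, 10), (11, 13), (11, 14), (12, 13), (12, 14), (14, 10)]

Answer: 12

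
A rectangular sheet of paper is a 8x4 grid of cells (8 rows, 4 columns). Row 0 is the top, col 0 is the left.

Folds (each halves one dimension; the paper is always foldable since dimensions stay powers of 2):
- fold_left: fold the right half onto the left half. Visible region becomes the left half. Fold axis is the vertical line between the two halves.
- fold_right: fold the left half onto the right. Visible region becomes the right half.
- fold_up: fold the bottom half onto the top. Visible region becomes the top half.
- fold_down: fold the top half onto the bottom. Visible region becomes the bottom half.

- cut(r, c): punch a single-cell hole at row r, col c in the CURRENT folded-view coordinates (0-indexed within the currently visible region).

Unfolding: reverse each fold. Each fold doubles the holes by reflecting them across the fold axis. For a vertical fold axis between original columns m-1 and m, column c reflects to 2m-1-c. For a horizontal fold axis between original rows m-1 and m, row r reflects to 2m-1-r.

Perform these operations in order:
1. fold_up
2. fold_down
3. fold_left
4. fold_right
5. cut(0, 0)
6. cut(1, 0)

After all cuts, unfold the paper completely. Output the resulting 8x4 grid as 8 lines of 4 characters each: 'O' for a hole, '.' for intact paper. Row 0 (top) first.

Op 1 fold_up: fold axis h@4; visible region now rows[0,4) x cols[0,4) = 4x4
Op 2 fold_down: fold axis h@2; visible region now rows[2,4) x cols[0,4) = 2x4
Op 3 fold_left: fold axis v@2; visible region now rows[2,4) x cols[0,2) = 2x2
Op 4 fold_right: fold axis v@1; visible region now rows[2,4) x cols[1,2) = 2x1
Op 5 cut(0, 0): punch at orig (2,1); cuts so far [(2, 1)]; region rows[2,4) x cols[1,2) = 2x1
Op 6 cut(1, 0): punch at orig (3,1); cuts so far [(2, 1), (3, 1)]; region rows[2,4) x cols[1,2) = 2x1
Unfold 1 (reflect across v@1): 4 holes -> [(2, 0), (2, 1), (3, 0), (3, 1)]
Unfold 2 (reflect across v@2): 8 holes -> [(2, 0), (2, 1), (2, 2), (2, 3), (3, 0), (3, 1), (3, 2), (3, 3)]
Unfold 3 (reflect across h@2): 16 holes -> [(0, 0), (0, 1), (0, 2), (0, 3), (1, 0), (1, 1), (1, 2), (1, 3), (2, 0), (2, 1), (2, 2), (2, 3), (3, 0), (3, 1), (3, 2), (3, 3)]
Unfold 4 (reflect across h@4): 32 holes -> [(0, 0), (0, 1), (0, 2), (0, 3), (1, 0), (1, 1), (1, 2), (1, 3), (2, 0), (2, 1), (2, 2), (2, 3), (3, 0), (3, 1), (3, 2), (3, 3), (4, 0), (4, 1), (4, 2), (4, 3), (5, 0), (5, 1), (5, 2), (5, 3), (6, 0), (6, 1), (6, 2), (6, 3), (7, 0), (7, 1), (7, 2), (7, 3)]

Answer: OOOO
OOOO
OOOO
OOOO
OOOO
OOOO
OOOO
OOOO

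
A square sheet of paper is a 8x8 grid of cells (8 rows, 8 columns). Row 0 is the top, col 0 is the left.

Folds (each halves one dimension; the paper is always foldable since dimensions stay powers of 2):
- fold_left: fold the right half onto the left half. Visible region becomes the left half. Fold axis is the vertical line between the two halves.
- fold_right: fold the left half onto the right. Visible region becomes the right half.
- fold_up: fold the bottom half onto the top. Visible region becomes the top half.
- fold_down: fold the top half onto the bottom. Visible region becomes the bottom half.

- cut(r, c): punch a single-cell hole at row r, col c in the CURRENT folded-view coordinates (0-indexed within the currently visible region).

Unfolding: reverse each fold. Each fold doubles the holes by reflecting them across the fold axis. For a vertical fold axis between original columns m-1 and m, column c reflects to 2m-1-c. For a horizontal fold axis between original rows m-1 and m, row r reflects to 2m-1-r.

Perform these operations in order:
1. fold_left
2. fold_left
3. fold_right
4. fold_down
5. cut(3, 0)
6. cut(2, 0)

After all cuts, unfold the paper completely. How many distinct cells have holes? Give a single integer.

Answer: 32

Derivation:
Op 1 fold_left: fold axis v@4; visible region now rows[0,8) x cols[0,4) = 8x4
Op 2 fold_left: fold axis v@2; visible region now rows[0,8) x cols[0,2) = 8x2
Op 3 fold_right: fold axis v@1; visible region now rows[0,8) x cols[1,2) = 8x1
Op 4 fold_down: fold axis h@4; visible region now rows[4,8) x cols[1,2) = 4x1
Op 5 cut(3, 0): punch at orig (7,1); cuts so far [(7, 1)]; region rows[4,8) x cols[1,2) = 4x1
Op 6 cut(2, 0): punch at orig (6,1); cuts so far [(6, 1), (7, 1)]; region rows[4,8) x cols[1,2) = 4x1
Unfold 1 (reflect across h@4): 4 holes -> [(0, 1), (1, 1), (6, 1), (7, 1)]
Unfold 2 (reflect across v@1): 8 holes -> [(0, 0), (0, 1), (1, 0), (1, 1), (6, 0), (6, 1), (7, 0), (7, 1)]
Unfold 3 (reflect across v@2): 16 holes -> [(0, 0), (0, 1), (0, 2), (0, 3), (1, 0), (1, 1), (1, 2), (1, 3), (6, 0), (6, 1), (6, 2), (6, 3), (7, 0), (7, 1), (7, 2), (7, 3)]
Unfold 4 (reflect across v@4): 32 holes -> [(0, 0), (0, 1), (0, 2), (0, 3), (0, 4), (0, 5), (0, 6), (0, 7), (1, 0), (1, 1), (1, 2), (1, 3), (1, 4), (1, 5), (1, 6), (1, 7), (6, 0), (6, 1), (6, 2), (6, 3), (6, 4), (6, 5), (6, 6), (6, 7), (7, 0), (7, 1), (7, 2), (7, 3), (7, 4), (7, 5), (7, 6), (7, 7)]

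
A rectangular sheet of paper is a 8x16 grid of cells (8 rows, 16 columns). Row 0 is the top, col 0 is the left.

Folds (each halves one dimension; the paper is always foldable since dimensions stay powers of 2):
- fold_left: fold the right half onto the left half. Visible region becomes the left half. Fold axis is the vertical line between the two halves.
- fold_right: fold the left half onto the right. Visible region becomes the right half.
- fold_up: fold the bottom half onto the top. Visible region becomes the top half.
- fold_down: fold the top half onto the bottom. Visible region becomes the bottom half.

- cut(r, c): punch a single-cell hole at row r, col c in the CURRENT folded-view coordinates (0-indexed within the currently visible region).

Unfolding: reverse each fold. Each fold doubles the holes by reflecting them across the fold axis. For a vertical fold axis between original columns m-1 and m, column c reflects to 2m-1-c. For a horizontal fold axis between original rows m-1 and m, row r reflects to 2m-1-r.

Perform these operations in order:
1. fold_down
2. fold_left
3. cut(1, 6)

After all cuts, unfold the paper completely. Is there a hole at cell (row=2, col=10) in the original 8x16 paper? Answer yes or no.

Op 1 fold_down: fold axis h@4; visible region now rows[4,8) x cols[0,16) = 4x16
Op 2 fold_left: fold axis v@8; visible region now rows[4,8) x cols[0,8) = 4x8
Op 3 cut(1, 6): punch at orig (5,6); cuts so far [(5, 6)]; region rows[4,8) x cols[0,8) = 4x8
Unfold 1 (reflect across v@8): 2 holes -> [(5, 6), (5, 9)]
Unfold 2 (reflect across h@4): 4 holes -> [(2, 6), (2, 9), (5, 6), (5, 9)]
Holes: [(2, 6), (2, 9), (5, 6), (5, 9)]

Answer: no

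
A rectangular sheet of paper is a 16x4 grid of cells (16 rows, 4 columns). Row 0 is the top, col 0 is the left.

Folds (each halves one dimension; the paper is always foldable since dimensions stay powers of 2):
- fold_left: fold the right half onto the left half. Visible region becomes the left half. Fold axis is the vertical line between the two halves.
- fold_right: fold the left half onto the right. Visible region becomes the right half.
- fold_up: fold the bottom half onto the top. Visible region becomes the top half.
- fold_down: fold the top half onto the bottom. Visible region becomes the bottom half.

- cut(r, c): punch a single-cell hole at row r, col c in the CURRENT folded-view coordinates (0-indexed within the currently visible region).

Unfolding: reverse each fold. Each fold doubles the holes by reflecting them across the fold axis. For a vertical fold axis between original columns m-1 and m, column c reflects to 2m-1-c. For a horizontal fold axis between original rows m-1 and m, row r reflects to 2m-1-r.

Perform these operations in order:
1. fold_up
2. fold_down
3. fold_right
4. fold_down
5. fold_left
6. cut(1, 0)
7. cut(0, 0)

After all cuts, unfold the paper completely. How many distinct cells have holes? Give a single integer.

Op 1 fold_up: fold axis h@8; visible region now rows[0,8) x cols[0,4) = 8x4
Op 2 fold_down: fold axis h@4; visible region now rows[4,8) x cols[0,4) = 4x4
Op 3 fold_right: fold axis v@2; visible region now rows[4,8) x cols[2,4) = 4x2
Op 4 fold_down: fold axis h@6; visible region now rows[6,8) x cols[2,4) = 2x2
Op 5 fold_left: fold axis v@3; visible region now rows[6,8) x cols[2,3) = 2x1
Op 6 cut(1, 0): punch at orig (7,2); cuts so far [(7, 2)]; region rows[6,8) x cols[2,3) = 2x1
Op 7 cut(0, 0): punch at orig (6,2); cuts so far [(6, 2), (7, 2)]; region rows[6,8) x cols[2,3) = 2x1
Unfold 1 (reflect across v@3): 4 holes -> [(6, 2), (6, 3), (7, 2), (7, 3)]
Unfold 2 (reflect across h@6): 8 holes -> [(4, 2), (4, 3), (5, 2), (5, 3), (6, 2), (6, 3), (7, 2), (7, 3)]
Unfold 3 (reflect across v@2): 16 holes -> [(4, 0), (4, 1), (4, 2), (4, 3), (5, 0), (5, 1), (5, 2), (5, 3), (6, 0), (6, 1), (6, 2), (6, 3), (7, 0), (7, 1), (7, 2), (7, 3)]
Unfold 4 (reflect across h@4): 32 holes -> [(0, 0), (0, 1), (0, 2), (0, 3), (1, 0), (1, 1), (1, 2), (1, 3), (2, 0), (2, 1), (2, 2), (2, 3), (3, 0), (3, 1), (3, 2), (3, 3), (4, 0), (4, 1), (4, 2), (4, 3), (5, 0), (5, 1), (5, 2), (5, 3), (6, 0), (6, 1), (6, 2), (6, 3), (7, 0), (7, 1), (7, 2), (7, 3)]
Unfold 5 (reflect across h@8): 64 holes -> [(0, 0), (0, 1), (0, 2), (0, 3), (1, 0), (1, 1), (1, 2), (1, 3), (2, 0), (2, 1), (2, 2), (2, 3), (3, 0), (3, 1), (3, 2), (3, 3), (4, 0), (4, 1), (4, 2), (4, 3), (5, 0), (5, 1), (5, 2), (5, 3), (6, 0), (6, 1), (6, 2), (6, 3), (7, 0), (7, 1), (7, 2), (7, 3), (8, 0), (8, 1), (8, 2), (8, 3), (9, 0), (9, 1), (9, 2), (9, 3), (10, 0), (10, 1), (10, 2), (10, 3), (11, 0), (11, 1), (11, 2), (11, 3), (12, 0), (12, 1), (12, 2), (12, 3), (13, 0), (13, 1), (13, 2), (13, 3), (14, 0), (14, 1), (14, 2), (14, 3), (15, 0), (15, 1), (15, 2), (15, 3)]

Answer: 64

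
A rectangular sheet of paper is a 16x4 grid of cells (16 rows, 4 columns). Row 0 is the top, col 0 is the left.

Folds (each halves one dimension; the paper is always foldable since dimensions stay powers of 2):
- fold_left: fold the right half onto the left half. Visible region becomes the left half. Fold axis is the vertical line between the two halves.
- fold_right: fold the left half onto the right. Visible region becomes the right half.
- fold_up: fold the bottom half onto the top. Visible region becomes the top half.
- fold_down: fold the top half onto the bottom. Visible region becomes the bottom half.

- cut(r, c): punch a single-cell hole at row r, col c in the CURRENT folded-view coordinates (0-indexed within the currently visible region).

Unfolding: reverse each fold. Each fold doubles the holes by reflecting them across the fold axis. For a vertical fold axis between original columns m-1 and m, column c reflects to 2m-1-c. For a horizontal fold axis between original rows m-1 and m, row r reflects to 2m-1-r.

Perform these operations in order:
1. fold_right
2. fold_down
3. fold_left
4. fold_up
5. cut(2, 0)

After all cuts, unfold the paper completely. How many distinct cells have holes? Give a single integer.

Answer: 16

Derivation:
Op 1 fold_right: fold axis v@2; visible region now rows[0,16) x cols[2,4) = 16x2
Op 2 fold_down: fold axis h@8; visible region now rows[8,16) x cols[2,4) = 8x2
Op 3 fold_left: fold axis v@3; visible region now rows[8,16) x cols[2,3) = 8x1
Op 4 fold_up: fold axis h@12; visible region now rows[8,12) x cols[2,3) = 4x1
Op 5 cut(2, 0): punch at orig (10,2); cuts so far [(10, 2)]; region rows[8,12) x cols[2,3) = 4x1
Unfold 1 (reflect across h@12): 2 holes -> [(10, 2), (13, 2)]
Unfold 2 (reflect across v@3): 4 holes -> [(10, 2), (10, 3), (13, 2), (13, 3)]
Unfold 3 (reflect across h@8): 8 holes -> [(2, 2), (2, 3), (5, 2), (5, 3), (10, 2), (10, 3), (13, 2), (13, 3)]
Unfold 4 (reflect across v@2): 16 holes -> [(2, 0), (2, 1), (2, 2), (2, 3), (5, 0), (5, 1), (5, 2), (5, 3), (10, 0), (10, 1), (10, 2), (10, 3), (13, 0), (13, 1), (13, 2), (13, 3)]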